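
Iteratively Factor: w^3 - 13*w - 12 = (w + 1)*(w^2 - w - 12) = (w - 4)*(w + 1)*(w + 3)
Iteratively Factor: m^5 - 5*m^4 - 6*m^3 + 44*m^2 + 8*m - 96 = (m + 2)*(m^4 - 7*m^3 + 8*m^2 + 28*m - 48) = (m - 2)*(m + 2)*(m^3 - 5*m^2 - 2*m + 24) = (m - 4)*(m - 2)*(m + 2)*(m^2 - m - 6) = (m - 4)*(m - 2)*(m + 2)^2*(m - 3)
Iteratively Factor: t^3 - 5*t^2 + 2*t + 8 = (t - 2)*(t^2 - 3*t - 4) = (t - 2)*(t + 1)*(t - 4)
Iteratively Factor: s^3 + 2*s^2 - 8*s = (s + 4)*(s^2 - 2*s) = (s - 2)*(s + 4)*(s)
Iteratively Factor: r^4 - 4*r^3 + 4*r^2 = (r - 2)*(r^3 - 2*r^2) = (r - 2)^2*(r^2) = r*(r - 2)^2*(r)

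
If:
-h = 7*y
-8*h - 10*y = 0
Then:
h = 0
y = 0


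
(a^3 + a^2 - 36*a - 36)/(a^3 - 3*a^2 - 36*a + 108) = (a + 1)/(a - 3)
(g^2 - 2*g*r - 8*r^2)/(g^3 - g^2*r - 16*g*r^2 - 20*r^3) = (-g + 4*r)/(-g^2 + 3*g*r + 10*r^2)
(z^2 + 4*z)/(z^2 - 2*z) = (z + 4)/(z - 2)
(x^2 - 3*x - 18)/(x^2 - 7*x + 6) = (x + 3)/(x - 1)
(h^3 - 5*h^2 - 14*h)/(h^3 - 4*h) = (h - 7)/(h - 2)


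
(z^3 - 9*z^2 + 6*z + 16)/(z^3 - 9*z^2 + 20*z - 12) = (z^2 - 7*z - 8)/(z^2 - 7*z + 6)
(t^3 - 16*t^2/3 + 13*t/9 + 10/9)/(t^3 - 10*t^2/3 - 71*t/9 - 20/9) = (3*t - 2)/(3*t + 4)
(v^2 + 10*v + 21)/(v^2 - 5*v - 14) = (v^2 + 10*v + 21)/(v^2 - 5*v - 14)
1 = 1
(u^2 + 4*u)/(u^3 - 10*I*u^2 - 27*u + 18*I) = u*(u + 4)/(u^3 - 10*I*u^2 - 27*u + 18*I)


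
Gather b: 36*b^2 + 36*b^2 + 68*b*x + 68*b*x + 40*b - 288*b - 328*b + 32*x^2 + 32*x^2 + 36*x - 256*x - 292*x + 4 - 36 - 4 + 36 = 72*b^2 + b*(136*x - 576) + 64*x^2 - 512*x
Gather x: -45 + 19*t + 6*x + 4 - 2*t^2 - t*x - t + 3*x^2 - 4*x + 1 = -2*t^2 + 18*t + 3*x^2 + x*(2 - t) - 40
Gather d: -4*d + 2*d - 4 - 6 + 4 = -2*d - 6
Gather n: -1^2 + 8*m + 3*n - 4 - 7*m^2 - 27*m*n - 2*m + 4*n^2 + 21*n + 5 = -7*m^2 + 6*m + 4*n^2 + n*(24 - 27*m)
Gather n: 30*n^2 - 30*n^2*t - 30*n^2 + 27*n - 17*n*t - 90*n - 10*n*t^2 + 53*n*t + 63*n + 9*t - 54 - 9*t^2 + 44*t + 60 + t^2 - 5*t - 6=-30*n^2*t + n*(-10*t^2 + 36*t) - 8*t^2 + 48*t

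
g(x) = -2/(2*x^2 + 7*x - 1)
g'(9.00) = 0.00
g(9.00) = -0.00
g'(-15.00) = 0.00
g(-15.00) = -0.00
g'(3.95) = 0.01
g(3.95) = -0.03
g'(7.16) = 0.00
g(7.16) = -0.01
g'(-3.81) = -8.88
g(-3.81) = -1.47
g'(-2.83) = -0.38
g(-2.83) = 0.42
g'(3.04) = 0.03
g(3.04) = -0.05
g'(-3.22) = -1.50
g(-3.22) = 0.71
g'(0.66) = 0.96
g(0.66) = -0.45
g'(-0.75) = 0.30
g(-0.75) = 0.39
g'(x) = -2*(-4*x - 7)/(2*x^2 + 7*x - 1)^2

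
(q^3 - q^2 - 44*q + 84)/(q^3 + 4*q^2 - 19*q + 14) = (q - 6)/(q - 1)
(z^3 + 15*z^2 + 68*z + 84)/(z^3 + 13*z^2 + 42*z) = (z + 2)/z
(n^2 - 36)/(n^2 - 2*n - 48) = (n - 6)/(n - 8)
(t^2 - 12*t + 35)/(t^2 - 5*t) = (t - 7)/t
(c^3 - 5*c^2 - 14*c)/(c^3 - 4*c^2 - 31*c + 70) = c*(c + 2)/(c^2 + 3*c - 10)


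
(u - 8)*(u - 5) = u^2 - 13*u + 40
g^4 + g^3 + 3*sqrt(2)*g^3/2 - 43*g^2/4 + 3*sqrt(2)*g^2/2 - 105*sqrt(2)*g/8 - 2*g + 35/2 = (g - 5/2)*(g + 7/2)*(g - sqrt(2)/2)*(g + 2*sqrt(2))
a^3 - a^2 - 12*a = a*(a - 4)*(a + 3)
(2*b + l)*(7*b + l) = 14*b^2 + 9*b*l + l^2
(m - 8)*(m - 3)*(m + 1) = m^3 - 10*m^2 + 13*m + 24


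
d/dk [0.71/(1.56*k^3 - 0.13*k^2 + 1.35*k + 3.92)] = (-3.3228*k^2 + 0.1846*k - 0.9585)/(1.56*k^3 - 0.13*k^2 + 1.35*k + 3.92)^2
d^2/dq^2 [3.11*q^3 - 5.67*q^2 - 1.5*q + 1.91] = 18.66*q - 11.34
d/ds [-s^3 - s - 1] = -3*s^2 - 1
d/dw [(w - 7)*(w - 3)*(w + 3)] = 3*w^2 - 14*w - 9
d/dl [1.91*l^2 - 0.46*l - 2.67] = 3.82*l - 0.46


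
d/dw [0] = 0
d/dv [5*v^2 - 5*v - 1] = 10*v - 5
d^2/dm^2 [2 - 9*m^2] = -18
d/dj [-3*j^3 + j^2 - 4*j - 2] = -9*j^2 + 2*j - 4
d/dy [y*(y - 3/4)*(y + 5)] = 3*y^2 + 17*y/2 - 15/4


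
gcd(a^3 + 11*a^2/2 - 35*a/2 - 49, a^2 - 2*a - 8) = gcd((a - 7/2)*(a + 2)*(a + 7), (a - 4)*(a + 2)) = a + 2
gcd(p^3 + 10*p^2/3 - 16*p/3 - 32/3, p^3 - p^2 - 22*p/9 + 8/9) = p^2 - 2*p/3 - 8/3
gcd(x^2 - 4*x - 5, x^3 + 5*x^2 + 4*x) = x + 1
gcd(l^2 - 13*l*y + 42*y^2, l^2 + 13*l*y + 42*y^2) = 1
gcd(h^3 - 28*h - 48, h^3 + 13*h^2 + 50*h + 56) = h^2 + 6*h + 8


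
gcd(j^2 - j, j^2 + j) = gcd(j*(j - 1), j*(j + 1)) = j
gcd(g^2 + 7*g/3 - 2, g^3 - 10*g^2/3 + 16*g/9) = g - 2/3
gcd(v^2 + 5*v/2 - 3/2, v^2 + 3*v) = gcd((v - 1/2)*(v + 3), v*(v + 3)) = v + 3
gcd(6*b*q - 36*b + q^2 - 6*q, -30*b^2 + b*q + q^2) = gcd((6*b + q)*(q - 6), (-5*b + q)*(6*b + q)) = 6*b + q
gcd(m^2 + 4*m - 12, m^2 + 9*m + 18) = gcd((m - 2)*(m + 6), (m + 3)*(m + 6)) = m + 6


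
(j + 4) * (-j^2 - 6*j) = -j^3 - 10*j^2 - 24*j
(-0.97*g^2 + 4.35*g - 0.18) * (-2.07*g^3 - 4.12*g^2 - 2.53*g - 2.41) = 2.0079*g^5 - 5.0081*g^4 - 15.0953*g^3 - 7.9262*g^2 - 10.0281*g + 0.4338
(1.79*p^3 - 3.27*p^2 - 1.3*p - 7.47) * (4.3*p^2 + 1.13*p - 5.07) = 7.697*p^5 - 12.0383*p^4 - 18.3604*p^3 - 17.0111*p^2 - 1.8501*p + 37.8729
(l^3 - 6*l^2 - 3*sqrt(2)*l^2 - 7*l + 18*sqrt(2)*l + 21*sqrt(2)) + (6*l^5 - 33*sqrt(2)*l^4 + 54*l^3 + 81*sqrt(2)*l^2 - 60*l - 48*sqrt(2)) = 6*l^5 - 33*sqrt(2)*l^4 + 55*l^3 - 6*l^2 + 78*sqrt(2)*l^2 - 67*l + 18*sqrt(2)*l - 27*sqrt(2)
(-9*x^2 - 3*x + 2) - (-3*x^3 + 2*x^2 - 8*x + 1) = 3*x^3 - 11*x^2 + 5*x + 1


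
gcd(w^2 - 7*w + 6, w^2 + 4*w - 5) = w - 1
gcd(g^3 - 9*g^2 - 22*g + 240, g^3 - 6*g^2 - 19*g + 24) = g - 8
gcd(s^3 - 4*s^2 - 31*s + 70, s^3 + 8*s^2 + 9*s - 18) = 1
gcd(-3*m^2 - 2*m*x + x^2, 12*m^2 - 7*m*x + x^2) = -3*m + x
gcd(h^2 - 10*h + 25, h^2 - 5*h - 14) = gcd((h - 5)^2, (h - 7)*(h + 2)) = 1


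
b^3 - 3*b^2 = b^2*(b - 3)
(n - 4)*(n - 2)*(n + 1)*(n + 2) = n^4 - 3*n^3 - 8*n^2 + 12*n + 16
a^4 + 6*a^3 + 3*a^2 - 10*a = a*(a - 1)*(a + 2)*(a + 5)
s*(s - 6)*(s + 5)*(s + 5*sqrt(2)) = s^4 - s^3 + 5*sqrt(2)*s^3 - 30*s^2 - 5*sqrt(2)*s^2 - 150*sqrt(2)*s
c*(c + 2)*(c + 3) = c^3 + 5*c^2 + 6*c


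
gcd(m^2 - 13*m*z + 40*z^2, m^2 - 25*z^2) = -m + 5*z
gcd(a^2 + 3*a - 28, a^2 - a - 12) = a - 4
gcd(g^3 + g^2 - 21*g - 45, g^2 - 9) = g + 3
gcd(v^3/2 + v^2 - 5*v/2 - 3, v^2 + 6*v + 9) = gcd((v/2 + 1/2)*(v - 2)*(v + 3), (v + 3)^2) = v + 3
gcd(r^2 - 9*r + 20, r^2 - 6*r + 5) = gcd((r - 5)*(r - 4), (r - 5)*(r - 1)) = r - 5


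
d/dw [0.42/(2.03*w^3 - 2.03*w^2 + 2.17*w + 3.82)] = (-2.5578*w^2 + 1.7052*w - 0.9114)/(2.03*w^3 - 2.03*w^2 + 2.17*w + 3.82)^2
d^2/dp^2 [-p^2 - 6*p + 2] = -2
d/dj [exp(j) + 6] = exp(j)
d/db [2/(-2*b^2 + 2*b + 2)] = (2*b - 1)/(-b^2 + b + 1)^2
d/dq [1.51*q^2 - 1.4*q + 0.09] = 3.02*q - 1.4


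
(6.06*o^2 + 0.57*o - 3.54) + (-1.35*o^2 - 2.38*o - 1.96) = 4.71*o^2 - 1.81*o - 5.5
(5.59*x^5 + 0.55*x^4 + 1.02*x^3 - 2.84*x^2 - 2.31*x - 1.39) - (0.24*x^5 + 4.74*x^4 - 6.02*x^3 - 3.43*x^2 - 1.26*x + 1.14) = 5.35*x^5 - 4.19*x^4 + 7.04*x^3 + 0.59*x^2 - 1.05*x - 2.53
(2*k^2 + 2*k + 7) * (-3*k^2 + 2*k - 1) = -6*k^4 - 2*k^3 - 19*k^2 + 12*k - 7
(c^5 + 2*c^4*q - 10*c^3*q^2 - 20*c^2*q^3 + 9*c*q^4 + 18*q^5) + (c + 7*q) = c^5 + 2*c^4*q - 10*c^3*q^2 - 20*c^2*q^3 + 9*c*q^4 + c + 18*q^5 + 7*q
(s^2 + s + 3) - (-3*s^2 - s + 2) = 4*s^2 + 2*s + 1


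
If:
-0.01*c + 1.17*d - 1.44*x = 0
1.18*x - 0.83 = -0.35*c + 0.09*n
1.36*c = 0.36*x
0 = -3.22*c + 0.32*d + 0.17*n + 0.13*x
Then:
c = 0.20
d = 0.93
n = 1.46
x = 0.76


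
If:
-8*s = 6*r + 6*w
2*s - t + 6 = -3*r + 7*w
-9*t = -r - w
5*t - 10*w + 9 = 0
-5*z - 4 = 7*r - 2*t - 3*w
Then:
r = 5/2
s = -27/10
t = 2/5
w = 11/10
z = -87/25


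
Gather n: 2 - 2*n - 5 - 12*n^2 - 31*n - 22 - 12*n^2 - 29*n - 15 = -24*n^2 - 62*n - 40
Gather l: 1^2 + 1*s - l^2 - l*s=-l^2 - l*s + s + 1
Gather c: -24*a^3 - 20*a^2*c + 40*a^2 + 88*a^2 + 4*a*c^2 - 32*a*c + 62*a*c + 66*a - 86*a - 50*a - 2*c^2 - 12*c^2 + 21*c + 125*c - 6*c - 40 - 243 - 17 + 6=-24*a^3 + 128*a^2 - 70*a + c^2*(4*a - 14) + c*(-20*a^2 + 30*a + 140) - 294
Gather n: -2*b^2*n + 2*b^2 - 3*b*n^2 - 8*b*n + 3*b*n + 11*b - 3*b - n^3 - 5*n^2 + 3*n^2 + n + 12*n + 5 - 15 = 2*b^2 + 8*b - n^3 + n^2*(-3*b - 2) + n*(-2*b^2 - 5*b + 13) - 10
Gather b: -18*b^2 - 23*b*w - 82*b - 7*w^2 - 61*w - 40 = -18*b^2 + b*(-23*w - 82) - 7*w^2 - 61*w - 40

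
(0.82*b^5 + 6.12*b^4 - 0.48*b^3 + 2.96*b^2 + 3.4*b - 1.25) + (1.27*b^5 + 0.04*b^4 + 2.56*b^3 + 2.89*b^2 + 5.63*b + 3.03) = 2.09*b^5 + 6.16*b^4 + 2.08*b^3 + 5.85*b^2 + 9.03*b + 1.78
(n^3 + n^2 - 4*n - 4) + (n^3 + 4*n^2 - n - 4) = 2*n^3 + 5*n^2 - 5*n - 8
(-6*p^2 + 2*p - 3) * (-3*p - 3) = 18*p^3 + 12*p^2 + 3*p + 9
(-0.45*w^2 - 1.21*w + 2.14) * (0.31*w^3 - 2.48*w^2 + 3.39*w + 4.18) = -0.1395*w^5 + 0.7409*w^4 + 2.1387*w^3 - 11.2901*w^2 + 2.1968*w + 8.9452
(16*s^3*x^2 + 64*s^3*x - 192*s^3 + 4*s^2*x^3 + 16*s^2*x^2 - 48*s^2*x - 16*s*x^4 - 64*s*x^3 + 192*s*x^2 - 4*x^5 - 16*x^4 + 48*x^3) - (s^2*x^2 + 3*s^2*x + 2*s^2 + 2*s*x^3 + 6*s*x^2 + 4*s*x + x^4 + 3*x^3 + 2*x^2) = 16*s^3*x^2 + 64*s^3*x - 192*s^3 + 4*s^2*x^3 + 15*s^2*x^2 - 51*s^2*x - 2*s^2 - 16*s*x^4 - 66*s*x^3 + 186*s*x^2 - 4*s*x - 4*x^5 - 17*x^4 + 45*x^3 - 2*x^2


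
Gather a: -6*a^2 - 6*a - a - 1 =-6*a^2 - 7*a - 1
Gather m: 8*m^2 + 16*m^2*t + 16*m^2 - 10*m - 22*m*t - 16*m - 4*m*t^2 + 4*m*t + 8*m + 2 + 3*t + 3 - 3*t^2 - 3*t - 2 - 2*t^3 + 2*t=m^2*(16*t + 24) + m*(-4*t^2 - 18*t - 18) - 2*t^3 - 3*t^2 + 2*t + 3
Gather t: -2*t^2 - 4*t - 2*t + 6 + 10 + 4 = -2*t^2 - 6*t + 20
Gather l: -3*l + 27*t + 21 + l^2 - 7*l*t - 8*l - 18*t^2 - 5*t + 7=l^2 + l*(-7*t - 11) - 18*t^2 + 22*t + 28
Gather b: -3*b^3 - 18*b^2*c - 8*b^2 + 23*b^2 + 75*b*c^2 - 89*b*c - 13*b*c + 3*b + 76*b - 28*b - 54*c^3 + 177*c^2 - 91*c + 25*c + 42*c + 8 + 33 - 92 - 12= -3*b^3 + b^2*(15 - 18*c) + b*(75*c^2 - 102*c + 51) - 54*c^3 + 177*c^2 - 24*c - 63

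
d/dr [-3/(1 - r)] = -3/(r - 1)^2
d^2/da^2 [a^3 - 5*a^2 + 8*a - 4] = 6*a - 10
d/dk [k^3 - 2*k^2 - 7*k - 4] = 3*k^2 - 4*k - 7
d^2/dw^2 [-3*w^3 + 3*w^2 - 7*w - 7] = 6 - 18*w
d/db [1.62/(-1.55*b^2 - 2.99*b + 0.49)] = (5.022*b + 4.8438)/(1.55*b^2 + 2.99*b - 0.49)^2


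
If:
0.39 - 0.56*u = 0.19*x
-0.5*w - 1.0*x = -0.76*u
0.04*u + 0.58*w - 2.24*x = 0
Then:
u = 0.64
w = 0.62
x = 0.17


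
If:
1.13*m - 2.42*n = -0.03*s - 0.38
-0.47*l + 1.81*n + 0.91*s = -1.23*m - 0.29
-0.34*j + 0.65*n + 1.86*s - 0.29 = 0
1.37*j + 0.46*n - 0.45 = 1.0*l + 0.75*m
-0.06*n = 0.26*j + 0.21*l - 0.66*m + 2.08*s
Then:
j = -0.81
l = -1.19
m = -0.57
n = -0.11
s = 0.04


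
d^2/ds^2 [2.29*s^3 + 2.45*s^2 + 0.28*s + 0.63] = 13.74*s + 4.9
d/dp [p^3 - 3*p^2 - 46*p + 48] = 3*p^2 - 6*p - 46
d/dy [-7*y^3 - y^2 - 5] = y*(-21*y - 2)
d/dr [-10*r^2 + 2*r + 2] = 2 - 20*r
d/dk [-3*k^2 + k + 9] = 1 - 6*k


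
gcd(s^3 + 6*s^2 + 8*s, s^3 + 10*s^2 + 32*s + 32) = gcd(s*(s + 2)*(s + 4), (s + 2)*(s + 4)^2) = s^2 + 6*s + 8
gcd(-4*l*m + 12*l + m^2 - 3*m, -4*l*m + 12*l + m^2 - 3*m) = 4*l*m - 12*l - m^2 + 3*m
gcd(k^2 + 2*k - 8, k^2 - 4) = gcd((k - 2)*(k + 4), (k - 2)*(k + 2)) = k - 2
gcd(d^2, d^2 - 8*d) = d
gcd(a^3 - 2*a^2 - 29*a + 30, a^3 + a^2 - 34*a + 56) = 1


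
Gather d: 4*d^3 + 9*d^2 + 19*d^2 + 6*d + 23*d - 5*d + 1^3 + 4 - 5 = 4*d^3 + 28*d^2 + 24*d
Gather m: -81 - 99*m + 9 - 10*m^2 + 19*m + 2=-10*m^2 - 80*m - 70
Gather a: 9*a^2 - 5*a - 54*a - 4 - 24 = 9*a^2 - 59*a - 28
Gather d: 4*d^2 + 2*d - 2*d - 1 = 4*d^2 - 1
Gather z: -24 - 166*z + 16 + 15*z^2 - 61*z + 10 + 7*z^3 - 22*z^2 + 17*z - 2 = 7*z^3 - 7*z^2 - 210*z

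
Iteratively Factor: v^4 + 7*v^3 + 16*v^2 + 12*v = (v + 3)*(v^3 + 4*v^2 + 4*v) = v*(v + 3)*(v^2 + 4*v + 4) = v*(v + 2)*(v + 3)*(v + 2)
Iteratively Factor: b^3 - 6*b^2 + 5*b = (b - 5)*(b^2 - b) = b*(b - 5)*(b - 1)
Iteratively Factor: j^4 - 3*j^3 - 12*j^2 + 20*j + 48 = (j + 2)*(j^3 - 5*j^2 - 2*j + 24) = (j - 4)*(j + 2)*(j^2 - j - 6) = (j - 4)*(j - 3)*(j + 2)*(j + 2)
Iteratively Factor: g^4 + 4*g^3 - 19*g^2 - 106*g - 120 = (g - 5)*(g^3 + 9*g^2 + 26*g + 24) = (g - 5)*(g + 3)*(g^2 + 6*g + 8) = (g - 5)*(g + 2)*(g + 3)*(g + 4)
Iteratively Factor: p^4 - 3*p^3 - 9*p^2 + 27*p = (p)*(p^3 - 3*p^2 - 9*p + 27) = p*(p - 3)*(p^2 - 9) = p*(p - 3)*(p + 3)*(p - 3)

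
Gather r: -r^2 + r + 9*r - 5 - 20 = -r^2 + 10*r - 25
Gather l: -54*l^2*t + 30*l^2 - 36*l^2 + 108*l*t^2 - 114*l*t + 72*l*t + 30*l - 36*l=l^2*(-54*t - 6) + l*(108*t^2 - 42*t - 6)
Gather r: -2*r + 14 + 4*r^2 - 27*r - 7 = 4*r^2 - 29*r + 7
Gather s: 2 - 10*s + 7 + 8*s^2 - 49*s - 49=8*s^2 - 59*s - 40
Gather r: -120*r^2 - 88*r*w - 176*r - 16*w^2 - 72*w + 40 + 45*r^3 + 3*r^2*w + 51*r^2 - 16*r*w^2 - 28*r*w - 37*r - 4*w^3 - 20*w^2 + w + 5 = 45*r^3 + r^2*(3*w - 69) + r*(-16*w^2 - 116*w - 213) - 4*w^3 - 36*w^2 - 71*w + 45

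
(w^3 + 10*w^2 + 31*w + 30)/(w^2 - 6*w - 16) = (w^2 + 8*w + 15)/(w - 8)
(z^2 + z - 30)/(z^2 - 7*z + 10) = (z + 6)/(z - 2)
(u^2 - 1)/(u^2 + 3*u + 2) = (u - 1)/(u + 2)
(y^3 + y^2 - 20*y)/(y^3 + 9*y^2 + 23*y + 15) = y*(y - 4)/(y^2 + 4*y + 3)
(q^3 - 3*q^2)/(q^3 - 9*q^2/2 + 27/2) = 2*q^2/(2*q^2 - 3*q - 9)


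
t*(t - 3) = t^2 - 3*t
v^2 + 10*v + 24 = (v + 4)*(v + 6)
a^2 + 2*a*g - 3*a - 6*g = (a - 3)*(a + 2*g)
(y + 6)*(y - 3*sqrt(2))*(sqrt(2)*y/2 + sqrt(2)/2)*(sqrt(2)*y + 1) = y^4 - 5*sqrt(2)*y^3/2 + 7*y^3 - 35*sqrt(2)*y^2/2 + 3*y^2 - 15*sqrt(2)*y - 21*y - 18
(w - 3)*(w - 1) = w^2 - 4*w + 3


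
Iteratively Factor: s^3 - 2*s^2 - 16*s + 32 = (s + 4)*(s^2 - 6*s + 8) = (s - 2)*(s + 4)*(s - 4)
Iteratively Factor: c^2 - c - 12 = (c - 4)*(c + 3)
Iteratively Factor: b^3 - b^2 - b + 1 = (b + 1)*(b^2 - 2*b + 1) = (b - 1)*(b + 1)*(b - 1)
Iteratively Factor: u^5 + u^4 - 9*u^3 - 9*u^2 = (u)*(u^4 + u^3 - 9*u^2 - 9*u) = u*(u - 3)*(u^3 + 4*u^2 + 3*u) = u*(u - 3)*(u + 3)*(u^2 + u) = u*(u - 3)*(u + 1)*(u + 3)*(u)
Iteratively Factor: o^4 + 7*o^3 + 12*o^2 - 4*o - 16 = (o + 2)*(o^3 + 5*o^2 + 2*o - 8) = (o + 2)^2*(o^2 + 3*o - 4) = (o + 2)^2*(o + 4)*(o - 1)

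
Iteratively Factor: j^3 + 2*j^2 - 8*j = (j + 4)*(j^2 - 2*j) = (j - 2)*(j + 4)*(j)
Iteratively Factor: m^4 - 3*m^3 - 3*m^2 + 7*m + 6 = (m - 3)*(m^3 - 3*m - 2) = (m - 3)*(m - 2)*(m^2 + 2*m + 1) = (m - 3)*(m - 2)*(m + 1)*(m + 1)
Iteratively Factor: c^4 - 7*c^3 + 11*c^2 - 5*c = (c)*(c^3 - 7*c^2 + 11*c - 5) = c*(c - 5)*(c^2 - 2*c + 1) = c*(c - 5)*(c - 1)*(c - 1)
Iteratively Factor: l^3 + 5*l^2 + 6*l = (l)*(l^2 + 5*l + 6) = l*(l + 2)*(l + 3)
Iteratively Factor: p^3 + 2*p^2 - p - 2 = (p + 2)*(p^2 - 1) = (p - 1)*(p + 2)*(p + 1)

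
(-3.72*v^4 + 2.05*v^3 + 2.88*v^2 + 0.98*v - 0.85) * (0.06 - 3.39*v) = 12.6108*v^5 - 7.1727*v^4 - 9.6402*v^3 - 3.1494*v^2 + 2.9403*v - 0.051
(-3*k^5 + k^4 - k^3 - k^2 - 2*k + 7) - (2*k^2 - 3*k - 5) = -3*k^5 + k^4 - k^3 - 3*k^2 + k + 12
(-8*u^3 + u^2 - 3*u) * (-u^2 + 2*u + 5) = 8*u^5 - 17*u^4 - 35*u^3 - u^2 - 15*u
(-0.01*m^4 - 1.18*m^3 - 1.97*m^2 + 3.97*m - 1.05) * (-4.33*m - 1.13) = 0.0433*m^5 + 5.1207*m^4 + 9.8635*m^3 - 14.964*m^2 + 0.0604000000000005*m + 1.1865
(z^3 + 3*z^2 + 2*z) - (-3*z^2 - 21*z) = z^3 + 6*z^2 + 23*z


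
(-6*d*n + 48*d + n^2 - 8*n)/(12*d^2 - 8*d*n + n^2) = (8 - n)/(2*d - n)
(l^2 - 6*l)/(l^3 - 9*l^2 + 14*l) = (l - 6)/(l^2 - 9*l + 14)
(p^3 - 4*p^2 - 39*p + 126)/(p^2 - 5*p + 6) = (p^2 - p - 42)/(p - 2)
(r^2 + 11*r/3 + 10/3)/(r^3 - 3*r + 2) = (r + 5/3)/(r^2 - 2*r + 1)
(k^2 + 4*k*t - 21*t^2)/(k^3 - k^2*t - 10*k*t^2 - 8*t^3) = (-k^2 - 4*k*t + 21*t^2)/(-k^3 + k^2*t + 10*k*t^2 + 8*t^3)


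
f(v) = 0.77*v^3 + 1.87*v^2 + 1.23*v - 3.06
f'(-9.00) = 154.68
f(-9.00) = -423.99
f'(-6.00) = 61.95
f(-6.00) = -109.44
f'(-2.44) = 5.86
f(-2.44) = -6.11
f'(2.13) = 19.68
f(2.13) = 15.48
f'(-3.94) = 22.35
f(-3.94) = -25.97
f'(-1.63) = 1.27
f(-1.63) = -3.43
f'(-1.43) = 0.61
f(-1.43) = -3.25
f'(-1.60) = 1.16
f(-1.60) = -3.39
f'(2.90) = 31.50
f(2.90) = 35.01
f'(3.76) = 47.95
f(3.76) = 68.93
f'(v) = 2.31*v^2 + 3.74*v + 1.23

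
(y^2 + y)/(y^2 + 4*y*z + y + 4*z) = y/(y + 4*z)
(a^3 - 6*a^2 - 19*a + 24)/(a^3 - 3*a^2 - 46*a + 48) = (a + 3)/(a + 6)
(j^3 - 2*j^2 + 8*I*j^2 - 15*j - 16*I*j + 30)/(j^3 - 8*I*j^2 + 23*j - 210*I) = (j^2 + j*(-2 + 3*I) - 6*I)/(j^2 - 13*I*j - 42)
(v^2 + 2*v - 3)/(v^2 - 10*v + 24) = (v^2 + 2*v - 3)/(v^2 - 10*v + 24)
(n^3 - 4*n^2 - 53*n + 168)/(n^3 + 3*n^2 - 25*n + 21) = (n - 8)/(n - 1)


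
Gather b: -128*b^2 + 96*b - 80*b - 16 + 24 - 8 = -128*b^2 + 16*b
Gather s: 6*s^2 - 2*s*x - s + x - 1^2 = 6*s^2 + s*(-2*x - 1) + x - 1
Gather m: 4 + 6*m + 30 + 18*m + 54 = 24*m + 88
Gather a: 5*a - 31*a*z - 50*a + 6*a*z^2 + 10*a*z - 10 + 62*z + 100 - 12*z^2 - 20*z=a*(6*z^2 - 21*z - 45) - 12*z^2 + 42*z + 90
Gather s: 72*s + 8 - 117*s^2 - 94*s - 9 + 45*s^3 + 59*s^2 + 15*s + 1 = 45*s^3 - 58*s^2 - 7*s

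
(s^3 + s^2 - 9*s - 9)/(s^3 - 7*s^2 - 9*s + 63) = (s + 1)/(s - 7)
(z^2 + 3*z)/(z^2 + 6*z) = (z + 3)/(z + 6)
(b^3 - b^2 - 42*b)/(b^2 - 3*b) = (b^2 - b - 42)/(b - 3)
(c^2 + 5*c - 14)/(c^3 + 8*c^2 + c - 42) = 1/(c + 3)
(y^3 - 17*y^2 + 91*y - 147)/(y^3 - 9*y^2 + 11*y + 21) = (y - 7)/(y + 1)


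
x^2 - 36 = (x - 6)*(x + 6)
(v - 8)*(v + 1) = v^2 - 7*v - 8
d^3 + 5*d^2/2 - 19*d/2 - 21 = (d - 3)*(d + 2)*(d + 7/2)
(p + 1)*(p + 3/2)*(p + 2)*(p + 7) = p^4 + 23*p^3/2 + 38*p^2 + 97*p/2 + 21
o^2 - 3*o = o*(o - 3)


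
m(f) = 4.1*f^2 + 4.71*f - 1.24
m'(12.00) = 103.11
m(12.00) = 645.68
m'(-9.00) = -69.09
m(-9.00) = 288.47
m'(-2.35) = -14.56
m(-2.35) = 10.33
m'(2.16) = 22.42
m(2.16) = 28.06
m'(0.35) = 7.58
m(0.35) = 0.91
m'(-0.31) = 2.17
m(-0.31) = -2.31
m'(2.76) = 27.34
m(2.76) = 42.99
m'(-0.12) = 3.73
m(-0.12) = -1.75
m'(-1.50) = -7.59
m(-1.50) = 0.92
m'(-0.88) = -2.51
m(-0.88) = -2.21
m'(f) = 8.2*f + 4.71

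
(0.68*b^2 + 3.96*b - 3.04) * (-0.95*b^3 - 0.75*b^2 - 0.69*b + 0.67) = -0.646*b^5 - 4.272*b^4 - 0.5512*b^3 + 0.00320000000000059*b^2 + 4.7508*b - 2.0368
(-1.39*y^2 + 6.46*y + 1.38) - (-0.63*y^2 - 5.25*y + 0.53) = -0.76*y^2 + 11.71*y + 0.85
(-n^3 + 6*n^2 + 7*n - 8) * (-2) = 2*n^3 - 12*n^2 - 14*n + 16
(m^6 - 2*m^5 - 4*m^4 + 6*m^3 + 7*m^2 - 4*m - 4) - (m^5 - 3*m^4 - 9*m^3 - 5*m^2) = m^6 - 3*m^5 - m^4 + 15*m^3 + 12*m^2 - 4*m - 4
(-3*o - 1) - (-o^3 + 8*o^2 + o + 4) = o^3 - 8*o^2 - 4*o - 5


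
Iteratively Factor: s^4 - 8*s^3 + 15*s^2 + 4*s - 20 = (s - 2)*(s^3 - 6*s^2 + 3*s + 10) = (s - 2)^2*(s^2 - 4*s - 5) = (s - 2)^2*(s + 1)*(s - 5)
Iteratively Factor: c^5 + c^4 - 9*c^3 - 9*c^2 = (c - 3)*(c^4 + 4*c^3 + 3*c^2) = c*(c - 3)*(c^3 + 4*c^2 + 3*c) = c*(c - 3)*(c + 3)*(c^2 + c) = c*(c - 3)*(c + 1)*(c + 3)*(c)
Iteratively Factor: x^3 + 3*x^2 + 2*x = (x + 2)*(x^2 + x) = (x + 1)*(x + 2)*(x)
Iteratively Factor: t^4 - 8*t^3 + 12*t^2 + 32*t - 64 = (t - 4)*(t^3 - 4*t^2 - 4*t + 16) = (t - 4)*(t + 2)*(t^2 - 6*t + 8) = (t - 4)^2*(t + 2)*(t - 2)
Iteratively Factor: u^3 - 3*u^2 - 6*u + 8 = (u + 2)*(u^2 - 5*u + 4) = (u - 4)*(u + 2)*(u - 1)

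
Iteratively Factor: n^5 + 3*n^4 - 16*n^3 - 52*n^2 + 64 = (n - 4)*(n^4 + 7*n^3 + 12*n^2 - 4*n - 16) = (n - 4)*(n - 1)*(n^3 + 8*n^2 + 20*n + 16) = (n - 4)*(n - 1)*(n + 4)*(n^2 + 4*n + 4) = (n - 4)*(n - 1)*(n + 2)*(n + 4)*(n + 2)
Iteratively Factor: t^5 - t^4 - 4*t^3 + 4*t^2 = (t)*(t^4 - t^3 - 4*t^2 + 4*t) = t*(t - 1)*(t^3 - 4*t) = t^2*(t - 1)*(t^2 - 4) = t^2*(t - 1)*(t + 2)*(t - 2)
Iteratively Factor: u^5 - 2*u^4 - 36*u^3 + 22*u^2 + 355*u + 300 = (u - 5)*(u^4 + 3*u^3 - 21*u^2 - 83*u - 60) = (u - 5)*(u + 1)*(u^3 + 2*u^2 - 23*u - 60) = (u - 5)^2*(u + 1)*(u^2 + 7*u + 12) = (u - 5)^2*(u + 1)*(u + 3)*(u + 4)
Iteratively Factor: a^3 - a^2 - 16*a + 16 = (a - 1)*(a^2 - 16) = (a - 4)*(a - 1)*(a + 4)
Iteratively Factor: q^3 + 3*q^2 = (q + 3)*(q^2) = q*(q + 3)*(q)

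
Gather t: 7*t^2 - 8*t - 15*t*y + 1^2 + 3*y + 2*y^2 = 7*t^2 + t*(-15*y - 8) + 2*y^2 + 3*y + 1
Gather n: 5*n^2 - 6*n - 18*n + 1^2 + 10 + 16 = 5*n^2 - 24*n + 27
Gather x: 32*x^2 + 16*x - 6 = 32*x^2 + 16*x - 6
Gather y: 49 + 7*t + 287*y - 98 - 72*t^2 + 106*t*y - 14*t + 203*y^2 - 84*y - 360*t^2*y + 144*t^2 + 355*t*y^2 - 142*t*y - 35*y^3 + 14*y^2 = 72*t^2 - 7*t - 35*y^3 + y^2*(355*t + 217) + y*(-360*t^2 - 36*t + 203) - 49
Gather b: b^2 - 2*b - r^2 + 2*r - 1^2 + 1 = b^2 - 2*b - r^2 + 2*r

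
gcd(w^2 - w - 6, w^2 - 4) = w + 2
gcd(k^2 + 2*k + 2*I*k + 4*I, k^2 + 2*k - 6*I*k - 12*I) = k + 2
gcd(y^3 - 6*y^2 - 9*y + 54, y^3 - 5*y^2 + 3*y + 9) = y - 3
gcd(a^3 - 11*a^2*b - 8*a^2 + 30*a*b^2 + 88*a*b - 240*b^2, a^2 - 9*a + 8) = a - 8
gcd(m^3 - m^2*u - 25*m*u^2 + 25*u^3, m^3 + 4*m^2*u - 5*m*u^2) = -m^2 - 4*m*u + 5*u^2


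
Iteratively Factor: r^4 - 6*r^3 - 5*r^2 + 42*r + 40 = (r - 5)*(r^3 - r^2 - 10*r - 8) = (r - 5)*(r - 4)*(r^2 + 3*r + 2) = (r - 5)*(r - 4)*(r + 1)*(r + 2)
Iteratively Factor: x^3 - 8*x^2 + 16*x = (x - 4)*(x^2 - 4*x) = (x - 4)^2*(x)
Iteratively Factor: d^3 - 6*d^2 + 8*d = (d - 2)*(d^2 - 4*d) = (d - 4)*(d - 2)*(d)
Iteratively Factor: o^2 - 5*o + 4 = (o - 4)*(o - 1)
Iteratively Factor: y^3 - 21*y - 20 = (y + 1)*(y^2 - y - 20) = (y - 5)*(y + 1)*(y + 4)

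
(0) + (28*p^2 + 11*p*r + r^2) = 28*p^2 + 11*p*r + r^2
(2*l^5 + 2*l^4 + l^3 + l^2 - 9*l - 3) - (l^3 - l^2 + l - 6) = 2*l^5 + 2*l^4 + 2*l^2 - 10*l + 3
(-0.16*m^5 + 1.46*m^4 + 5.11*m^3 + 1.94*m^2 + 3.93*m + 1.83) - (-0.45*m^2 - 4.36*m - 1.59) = -0.16*m^5 + 1.46*m^4 + 5.11*m^3 + 2.39*m^2 + 8.29*m + 3.42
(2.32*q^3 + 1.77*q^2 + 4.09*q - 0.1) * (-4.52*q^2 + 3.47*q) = -10.4864*q^5 + 0.0500000000000007*q^4 - 12.3449*q^3 + 14.6443*q^2 - 0.347*q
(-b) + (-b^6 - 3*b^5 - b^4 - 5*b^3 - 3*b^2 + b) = -b^6 - 3*b^5 - b^4 - 5*b^3 - 3*b^2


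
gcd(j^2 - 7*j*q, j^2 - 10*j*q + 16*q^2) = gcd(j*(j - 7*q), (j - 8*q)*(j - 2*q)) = 1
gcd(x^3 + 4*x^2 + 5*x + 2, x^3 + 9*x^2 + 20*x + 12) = x^2 + 3*x + 2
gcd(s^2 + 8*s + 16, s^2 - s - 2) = 1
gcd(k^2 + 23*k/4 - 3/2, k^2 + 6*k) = k + 6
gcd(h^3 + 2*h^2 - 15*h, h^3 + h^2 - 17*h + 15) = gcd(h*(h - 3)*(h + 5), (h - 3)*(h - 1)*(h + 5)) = h^2 + 2*h - 15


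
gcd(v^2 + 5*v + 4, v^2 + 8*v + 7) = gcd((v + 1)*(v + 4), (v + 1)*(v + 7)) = v + 1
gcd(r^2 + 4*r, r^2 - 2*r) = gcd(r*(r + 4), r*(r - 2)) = r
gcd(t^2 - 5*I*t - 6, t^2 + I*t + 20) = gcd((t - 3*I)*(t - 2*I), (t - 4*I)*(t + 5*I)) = 1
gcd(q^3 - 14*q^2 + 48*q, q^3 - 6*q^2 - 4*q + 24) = q - 6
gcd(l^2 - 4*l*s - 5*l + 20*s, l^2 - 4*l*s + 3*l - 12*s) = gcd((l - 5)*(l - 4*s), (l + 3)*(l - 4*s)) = -l + 4*s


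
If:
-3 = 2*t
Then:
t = -3/2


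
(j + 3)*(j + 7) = j^2 + 10*j + 21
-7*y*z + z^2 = z*(-7*y + z)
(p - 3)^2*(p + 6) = p^3 - 27*p + 54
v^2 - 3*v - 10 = (v - 5)*(v + 2)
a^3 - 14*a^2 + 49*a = a*(a - 7)^2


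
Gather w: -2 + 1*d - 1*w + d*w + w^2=d + w^2 + w*(d - 1) - 2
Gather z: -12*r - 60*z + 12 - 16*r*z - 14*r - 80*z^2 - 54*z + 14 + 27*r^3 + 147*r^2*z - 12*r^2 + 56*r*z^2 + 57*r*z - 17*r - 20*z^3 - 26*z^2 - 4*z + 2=27*r^3 - 12*r^2 - 43*r - 20*z^3 + z^2*(56*r - 106) + z*(147*r^2 + 41*r - 118) + 28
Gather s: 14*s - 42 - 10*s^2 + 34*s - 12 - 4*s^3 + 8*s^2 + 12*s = -4*s^3 - 2*s^2 + 60*s - 54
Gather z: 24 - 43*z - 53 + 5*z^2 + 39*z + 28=5*z^2 - 4*z - 1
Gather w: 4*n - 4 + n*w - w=4*n + w*(n - 1) - 4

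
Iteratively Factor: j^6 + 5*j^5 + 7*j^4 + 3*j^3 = (j)*(j^5 + 5*j^4 + 7*j^3 + 3*j^2) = j*(j + 1)*(j^4 + 4*j^3 + 3*j^2) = j^2*(j + 1)*(j^3 + 4*j^2 + 3*j) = j^2*(j + 1)^2*(j^2 + 3*j) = j^3*(j + 1)^2*(j + 3)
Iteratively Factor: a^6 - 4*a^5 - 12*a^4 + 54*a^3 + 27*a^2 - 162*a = (a + 2)*(a^5 - 6*a^4 + 54*a^2 - 81*a) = (a - 3)*(a + 2)*(a^4 - 3*a^3 - 9*a^2 + 27*a) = (a - 3)^2*(a + 2)*(a^3 - 9*a) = a*(a - 3)^2*(a + 2)*(a^2 - 9) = a*(a - 3)^2*(a + 2)*(a + 3)*(a - 3)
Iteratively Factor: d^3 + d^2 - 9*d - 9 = (d + 1)*(d^2 - 9) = (d + 1)*(d + 3)*(d - 3)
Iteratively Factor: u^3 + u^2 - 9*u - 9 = (u + 1)*(u^2 - 9) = (u + 1)*(u + 3)*(u - 3)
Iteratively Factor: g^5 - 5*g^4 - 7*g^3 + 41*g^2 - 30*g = (g - 5)*(g^4 - 7*g^2 + 6*g) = (g - 5)*(g - 2)*(g^3 + 2*g^2 - 3*g) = (g - 5)*(g - 2)*(g - 1)*(g^2 + 3*g) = (g - 5)*(g - 2)*(g - 1)*(g + 3)*(g)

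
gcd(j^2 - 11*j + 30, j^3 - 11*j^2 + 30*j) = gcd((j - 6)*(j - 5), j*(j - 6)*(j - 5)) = j^2 - 11*j + 30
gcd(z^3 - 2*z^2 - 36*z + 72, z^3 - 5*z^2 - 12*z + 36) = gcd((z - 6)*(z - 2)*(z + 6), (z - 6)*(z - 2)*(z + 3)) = z^2 - 8*z + 12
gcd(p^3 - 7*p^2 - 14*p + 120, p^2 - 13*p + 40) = p - 5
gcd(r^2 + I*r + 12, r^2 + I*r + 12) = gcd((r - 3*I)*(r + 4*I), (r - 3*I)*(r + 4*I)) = r^2 + I*r + 12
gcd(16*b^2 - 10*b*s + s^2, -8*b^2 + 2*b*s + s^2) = -2*b + s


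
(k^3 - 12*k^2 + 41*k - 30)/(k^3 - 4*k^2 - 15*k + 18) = (k - 5)/(k + 3)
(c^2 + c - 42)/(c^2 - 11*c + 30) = (c + 7)/(c - 5)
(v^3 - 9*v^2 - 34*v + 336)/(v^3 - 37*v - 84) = (v^2 - 2*v - 48)/(v^2 + 7*v + 12)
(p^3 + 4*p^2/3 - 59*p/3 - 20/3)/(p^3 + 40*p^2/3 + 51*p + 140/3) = (3*p^2 - 11*p - 4)/(3*p^2 + 25*p + 28)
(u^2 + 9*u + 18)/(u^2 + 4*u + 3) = (u + 6)/(u + 1)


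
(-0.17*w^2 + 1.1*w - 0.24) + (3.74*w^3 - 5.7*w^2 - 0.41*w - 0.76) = 3.74*w^3 - 5.87*w^2 + 0.69*w - 1.0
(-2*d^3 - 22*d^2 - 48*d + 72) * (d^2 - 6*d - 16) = -2*d^5 - 10*d^4 + 116*d^3 + 712*d^2 + 336*d - 1152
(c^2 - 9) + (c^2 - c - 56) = 2*c^2 - c - 65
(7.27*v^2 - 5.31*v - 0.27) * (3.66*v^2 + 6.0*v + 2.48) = 26.6082*v^4 + 24.1854*v^3 - 14.8186*v^2 - 14.7888*v - 0.6696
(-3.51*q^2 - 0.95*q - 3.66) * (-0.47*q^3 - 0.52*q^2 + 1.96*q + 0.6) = 1.6497*q^5 + 2.2717*q^4 - 4.6654*q^3 - 2.0648*q^2 - 7.7436*q - 2.196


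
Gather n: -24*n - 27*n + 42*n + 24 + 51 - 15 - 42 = 18 - 9*n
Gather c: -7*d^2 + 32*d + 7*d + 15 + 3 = -7*d^2 + 39*d + 18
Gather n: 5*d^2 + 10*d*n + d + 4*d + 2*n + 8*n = 5*d^2 + 5*d + n*(10*d + 10)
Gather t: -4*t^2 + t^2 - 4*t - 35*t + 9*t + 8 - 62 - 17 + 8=-3*t^2 - 30*t - 63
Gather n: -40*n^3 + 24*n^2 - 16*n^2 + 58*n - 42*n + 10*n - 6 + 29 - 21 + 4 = -40*n^3 + 8*n^2 + 26*n + 6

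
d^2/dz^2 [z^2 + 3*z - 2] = 2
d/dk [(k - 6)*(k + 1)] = 2*k - 5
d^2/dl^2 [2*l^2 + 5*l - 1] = 4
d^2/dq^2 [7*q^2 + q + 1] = 14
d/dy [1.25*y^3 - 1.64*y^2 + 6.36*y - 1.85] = 3.75*y^2 - 3.28*y + 6.36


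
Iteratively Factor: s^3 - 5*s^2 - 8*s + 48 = (s - 4)*(s^2 - s - 12) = (s - 4)*(s + 3)*(s - 4)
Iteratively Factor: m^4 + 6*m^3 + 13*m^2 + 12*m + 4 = (m + 2)*(m^3 + 4*m^2 + 5*m + 2) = (m + 1)*(m + 2)*(m^2 + 3*m + 2) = (m + 1)^2*(m + 2)*(m + 2)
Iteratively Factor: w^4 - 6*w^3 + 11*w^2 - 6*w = (w - 2)*(w^3 - 4*w^2 + 3*w) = w*(w - 2)*(w^2 - 4*w + 3) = w*(w - 2)*(w - 1)*(w - 3)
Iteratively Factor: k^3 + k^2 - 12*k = (k - 3)*(k^2 + 4*k) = k*(k - 3)*(k + 4)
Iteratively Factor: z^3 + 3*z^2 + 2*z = (z)*(z^2 + 3*z + 2) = z*(z + 1)*(z + 2)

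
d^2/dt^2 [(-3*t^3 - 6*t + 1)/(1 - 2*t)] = 2*(12*t^3 - 18*t^2 + 9*t + 8)/(8*t^3 - 12*t^2 + 6*t - 1)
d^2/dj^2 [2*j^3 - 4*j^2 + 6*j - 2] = 12*j - 8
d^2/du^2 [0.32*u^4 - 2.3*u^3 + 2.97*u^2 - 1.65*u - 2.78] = 3.84*u^2 - 13.8*u + 5.94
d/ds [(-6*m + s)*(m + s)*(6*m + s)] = -36*m^2 + 2*m*s + 3*s^2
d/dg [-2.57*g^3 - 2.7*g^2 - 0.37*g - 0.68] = -7.71*g^2 - 5.4*g - 0.37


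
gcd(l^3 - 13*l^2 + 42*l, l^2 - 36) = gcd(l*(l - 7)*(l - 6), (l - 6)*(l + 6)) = l - 6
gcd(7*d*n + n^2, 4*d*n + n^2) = n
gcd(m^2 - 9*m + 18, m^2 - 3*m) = m - 3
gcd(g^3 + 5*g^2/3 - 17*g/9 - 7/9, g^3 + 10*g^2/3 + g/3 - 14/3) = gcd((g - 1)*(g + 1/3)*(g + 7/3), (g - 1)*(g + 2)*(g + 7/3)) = g^2 + 4*g/3 - 7/3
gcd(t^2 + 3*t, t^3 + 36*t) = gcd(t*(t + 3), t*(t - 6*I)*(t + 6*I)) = t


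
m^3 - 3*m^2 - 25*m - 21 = (m - 7)*(m + 1)*(m + 3)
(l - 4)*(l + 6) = l^2 + 2*l - 24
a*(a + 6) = a^2 + 6*a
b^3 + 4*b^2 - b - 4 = (b - 1)*(b + 1)*(b + 4)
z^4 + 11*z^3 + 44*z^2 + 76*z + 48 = (z + 2)^2*(z + 3)*(z + 4)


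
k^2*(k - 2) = k^3 - 2*k^2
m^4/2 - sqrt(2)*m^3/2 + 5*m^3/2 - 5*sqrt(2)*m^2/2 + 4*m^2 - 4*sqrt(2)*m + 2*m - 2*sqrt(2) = (m/2 + 1)*(m + 1)*(m + 2)*(m - sqrt(2))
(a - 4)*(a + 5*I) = a^2 - 4*a + 5*I*a - 20*I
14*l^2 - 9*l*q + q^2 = (-7*l + q)*(-2*l + q)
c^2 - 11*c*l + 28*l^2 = (c - 7*l)*(c - 4*l)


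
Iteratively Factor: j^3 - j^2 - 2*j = (j)*(j^2 - j - 2) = j*(j + 1)*(j - 2)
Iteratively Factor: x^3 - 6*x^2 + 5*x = (x - 5)*(x^2 - x) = (x - 5)*(x - 1)*(x)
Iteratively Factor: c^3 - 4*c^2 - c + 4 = (c - 1)*(c^2 - 3*c - 4) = (c - 4)*(c - 1)*(c + 1)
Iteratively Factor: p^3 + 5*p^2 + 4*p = (p)*(p^2 + 5*p + 4) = p*(p + 1)*(p + 4)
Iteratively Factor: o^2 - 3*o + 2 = (o - 2)*(o - 1)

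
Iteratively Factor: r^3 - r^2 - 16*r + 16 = (r - 1)*(r^2 - 16) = (r - 1)*(r + 4)*(r - 4)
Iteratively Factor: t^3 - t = (t + 1)*(t^2 - t) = t*(t + 1)*(t - 1)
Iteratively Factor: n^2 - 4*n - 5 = (n + 1)*(n - 5)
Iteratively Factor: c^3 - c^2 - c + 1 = (c - 1)*(c^2 - 1) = (c - 1)^2*(c + 1)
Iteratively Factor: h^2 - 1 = (h + 1)*(h - 1)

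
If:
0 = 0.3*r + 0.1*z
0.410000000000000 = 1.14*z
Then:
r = -0.12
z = 0.36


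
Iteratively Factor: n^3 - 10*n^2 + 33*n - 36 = (n - 3)*(n^2 - 7*n + 12) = (n - 3)^2*(n - 4)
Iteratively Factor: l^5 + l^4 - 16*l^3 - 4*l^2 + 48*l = (l + 2)*(l^4 - l^3 - 14*l^2 + 24*l) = (l + 2)*(l + 4)*(l^3 - 5*l^2 + 6*l) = (l - 3)*(l + 2)*(l + 4)*(l^2 - 2*l) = l*(l - 3)*(l + 2)*(l + 4)*(l - 2)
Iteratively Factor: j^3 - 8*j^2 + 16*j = (j)*(j^2 - 8*j + 16) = j*(j - 4)*(j - 4)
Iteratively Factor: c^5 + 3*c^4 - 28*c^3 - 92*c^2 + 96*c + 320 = (c + 4)*(c^4 - c^3 - 24*c^2 + 4*c + 80) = (c - 5)*(c + 4)*(c^3 + 4*c^2 - 4*c - 16) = (c - 5)*(c + 2)*(c + 4)*(c^2 + 2*c - 8) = (c - 5)*(c - 2)*(c + 2)*(c + 4)*(c + 4)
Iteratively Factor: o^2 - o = (o)*(o - 1)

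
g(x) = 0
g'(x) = 0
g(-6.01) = 0.00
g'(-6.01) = 0.00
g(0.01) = 0.00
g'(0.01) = 0.00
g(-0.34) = 0.00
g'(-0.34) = 0.00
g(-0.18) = 0.00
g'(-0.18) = 0.00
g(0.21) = 0.00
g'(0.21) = 0.00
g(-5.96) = 0.00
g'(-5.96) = 0.00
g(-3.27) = 0.00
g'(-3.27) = 0.00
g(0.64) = 0.00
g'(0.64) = 0.00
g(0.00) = 0.00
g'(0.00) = 0.00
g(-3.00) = 0.00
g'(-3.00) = 0.00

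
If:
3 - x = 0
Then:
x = 3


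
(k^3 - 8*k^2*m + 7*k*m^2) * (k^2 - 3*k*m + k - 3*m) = k^5 - 11*k^4*m + k^4 + 31*k^3*m^2 - 11*k^3*m - 21*k^2*m^3 + 31*k^2*m^2 - 21*k*m^3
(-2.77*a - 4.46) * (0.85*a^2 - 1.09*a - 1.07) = -2.3545*a^3 - 0.7717*a^2 + 7.8253*a + 4.7722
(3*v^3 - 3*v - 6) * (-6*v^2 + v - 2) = -18*v^5 + 3*v^4 + 12*v^3 + 33*v^2 + 12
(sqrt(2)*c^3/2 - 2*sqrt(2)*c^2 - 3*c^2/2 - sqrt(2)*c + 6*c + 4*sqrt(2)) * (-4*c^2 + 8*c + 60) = -2*sqrt(2)*c^5 + 6*c^4 + 12*sqrt(2)*c^4 - 36*c^3 + 18*sqrt(2)*c^3 - 144*sqrt(2)*c^2 - 42*c^2 - 28*sqrt(2)*c + 360*c + 240*sqrt(2)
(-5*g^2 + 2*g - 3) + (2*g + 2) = -5*g^2 + 4*g - 1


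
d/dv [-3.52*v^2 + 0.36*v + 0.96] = 0.36 - 7.04*v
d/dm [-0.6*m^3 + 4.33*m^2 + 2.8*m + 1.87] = -1.8*m^2 + 8.66*m + 2.8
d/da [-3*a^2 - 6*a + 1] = -6*a - 6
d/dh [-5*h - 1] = -5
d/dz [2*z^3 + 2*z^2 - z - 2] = 6*z^2 + 4*z - 1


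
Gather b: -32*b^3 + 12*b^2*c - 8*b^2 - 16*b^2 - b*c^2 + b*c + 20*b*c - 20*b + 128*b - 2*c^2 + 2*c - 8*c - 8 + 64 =-32*b^3 + b^2*(12*c - 24) + b*(-c^2 + 21*c + 108) - 2*c^2 - 6*c + 56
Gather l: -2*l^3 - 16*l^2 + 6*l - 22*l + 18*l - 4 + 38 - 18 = -2*l^3 - 16*l^2 + 2*l + 16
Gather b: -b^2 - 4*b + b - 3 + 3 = -b^2 - 3*b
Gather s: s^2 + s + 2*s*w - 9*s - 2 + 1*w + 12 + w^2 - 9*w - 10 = s^2 + s*(2*w - 8) + w^2 - 8*w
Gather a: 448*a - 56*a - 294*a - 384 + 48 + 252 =98*a - 84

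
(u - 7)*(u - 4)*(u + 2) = u^3 - 9*u^2 + 6*u + 56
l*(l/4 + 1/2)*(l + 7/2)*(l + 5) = l^4/4 + 21*l^3/8 + 69*l^2/8 + 35*l/4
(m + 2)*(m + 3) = m^2 + 5*m + 6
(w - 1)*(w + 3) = w^2 + 2*w - 3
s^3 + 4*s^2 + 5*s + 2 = (s + 1)^2*(s + 2)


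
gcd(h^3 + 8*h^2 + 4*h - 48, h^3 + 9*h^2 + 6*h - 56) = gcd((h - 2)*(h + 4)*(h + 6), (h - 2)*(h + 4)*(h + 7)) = h^2 + 2*h - 8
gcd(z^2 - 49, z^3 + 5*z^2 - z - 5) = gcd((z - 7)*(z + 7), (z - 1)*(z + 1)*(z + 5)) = 1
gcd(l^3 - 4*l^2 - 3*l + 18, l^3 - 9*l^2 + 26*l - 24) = l - 3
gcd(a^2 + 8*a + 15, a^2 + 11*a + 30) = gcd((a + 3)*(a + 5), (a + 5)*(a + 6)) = a + 5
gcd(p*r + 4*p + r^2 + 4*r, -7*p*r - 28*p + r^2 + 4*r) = r + 4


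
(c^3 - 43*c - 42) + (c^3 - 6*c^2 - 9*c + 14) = 2*c^3 - 6*c^2 - 52*c - 28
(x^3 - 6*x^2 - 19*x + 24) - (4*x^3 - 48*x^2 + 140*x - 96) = -3*x^3 + 42*x^2 - 159*x + 120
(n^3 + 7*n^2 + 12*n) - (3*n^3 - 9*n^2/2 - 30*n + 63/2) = -2*n^3 + 23*n^2/2 + 42*n - 63/2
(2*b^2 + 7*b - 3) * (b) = 2*b^3 + 7*b^2 - 3*b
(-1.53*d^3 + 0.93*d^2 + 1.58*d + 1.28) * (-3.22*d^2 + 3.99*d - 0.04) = 4.9266*d^5 - 9.0993*d^4 - 1.3157*d^3 + 2.1454*d^2 + 5.044*d - 0.0512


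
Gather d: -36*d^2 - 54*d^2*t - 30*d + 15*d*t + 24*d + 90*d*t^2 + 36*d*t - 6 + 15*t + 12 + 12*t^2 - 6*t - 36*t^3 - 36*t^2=d^2*(-54*t - 36) + d*(90*t^2 + 51*t - 6) - 36*t^3 - 24*t^2 + 9*t + 6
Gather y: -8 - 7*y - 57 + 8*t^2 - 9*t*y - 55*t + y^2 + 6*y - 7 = 8*t^2 - 55*t + y^2 + y*(-9*t - 1) - 72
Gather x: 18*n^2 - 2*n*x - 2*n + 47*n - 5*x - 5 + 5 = 18*n^2 + 45*n + x*(-2*n - 5)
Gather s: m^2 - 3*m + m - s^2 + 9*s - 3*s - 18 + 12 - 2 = m^2 - 2*m - s^2 + 6*s - 8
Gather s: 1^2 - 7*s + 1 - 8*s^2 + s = -8*s^2 - 6*s + 2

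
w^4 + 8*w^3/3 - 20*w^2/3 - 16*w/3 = w*(w - 2)*(w + 2/3)*(w + 4)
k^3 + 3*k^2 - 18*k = k*(k - 3)*(k + 6)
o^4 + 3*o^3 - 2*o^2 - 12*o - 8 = (o - 2)*(o + 1)*(o + 2)^2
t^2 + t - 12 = (t - 3)*(t + 4)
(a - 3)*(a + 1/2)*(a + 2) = a^3 - a^2/2 - 13*a/2 - 3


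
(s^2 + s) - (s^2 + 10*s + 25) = -9*s - 25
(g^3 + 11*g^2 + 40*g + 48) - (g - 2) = g^3 + 11*g^2 + 39*g + 50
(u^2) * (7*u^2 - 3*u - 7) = 7*u^4 - 3*u^3 - 7*u^2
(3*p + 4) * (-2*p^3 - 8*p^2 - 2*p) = -6*p^4 - 32*p^3 - 38*p^2 - 8*p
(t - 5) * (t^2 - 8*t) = t^3 - 13*t^2 + 40*t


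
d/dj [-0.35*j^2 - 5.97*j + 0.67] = -0.7*j - 5.97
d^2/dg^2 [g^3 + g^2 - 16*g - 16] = 6*g + 2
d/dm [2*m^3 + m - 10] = 6*m^2 + 1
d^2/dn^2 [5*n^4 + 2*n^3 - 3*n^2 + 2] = 60*n^2 + 12*n - 6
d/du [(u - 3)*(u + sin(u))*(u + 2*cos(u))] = (3 - u)*(u + sin(u))*(2*sin(u) - 1) + (u - 3)*(u + 2*cos(u))*(cos(u) + 1) + (u + sin(u))*(u + 2*cos(u))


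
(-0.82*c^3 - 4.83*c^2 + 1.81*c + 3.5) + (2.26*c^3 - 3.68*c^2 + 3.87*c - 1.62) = 1.44*c^3 - 8.51*c^2 + 5.68*c + 1.88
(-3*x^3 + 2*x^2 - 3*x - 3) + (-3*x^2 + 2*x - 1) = -3*x^3 - x^2 - x - 4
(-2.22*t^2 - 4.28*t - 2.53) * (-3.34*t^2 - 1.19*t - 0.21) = 7.4148*t^4 + 16.937*t^3 + 14.0096*t^2 + 3.9095*t + 0.5313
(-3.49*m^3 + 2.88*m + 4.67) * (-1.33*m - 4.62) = 4.6417*m^4 + 16.1238*m^3 - 3.8304*m^2 - 19.5167*m - 21.5754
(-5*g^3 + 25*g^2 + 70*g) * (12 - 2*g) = 10*g^4 - 110*g^3 + 160*g^2 + 840*g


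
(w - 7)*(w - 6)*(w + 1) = w^3 - 12*w^2 + 29*w + 42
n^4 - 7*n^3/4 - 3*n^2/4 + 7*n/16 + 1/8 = (n - 2)*(n - 1/2)*(n + 1/4)*(n + 1/2)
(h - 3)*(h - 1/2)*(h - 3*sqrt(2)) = h^3 - 3*sqrt(2)*h^2 - 7*h^2/2 + 3*h/2 + 21*sqrt(2)*h/2 - 9*sqrt(2)/2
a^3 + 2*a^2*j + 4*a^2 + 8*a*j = a*(a + 4)*(a + 2*j)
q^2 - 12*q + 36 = (q - 6)^2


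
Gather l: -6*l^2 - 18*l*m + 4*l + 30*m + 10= -6*l^2 + l*(4 - 18*m) + 30*m + 10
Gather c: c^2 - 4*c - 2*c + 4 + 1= c^2 - 6*c + 5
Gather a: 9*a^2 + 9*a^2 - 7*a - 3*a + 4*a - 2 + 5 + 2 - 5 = 18*a^2 - 6*a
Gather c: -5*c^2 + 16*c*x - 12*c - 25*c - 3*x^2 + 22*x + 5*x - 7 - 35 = -5*c^2 + c*(16*x - 37) - 3*x^2 + 27*x - 42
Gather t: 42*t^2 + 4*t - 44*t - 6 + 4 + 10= 42*t^2 - 40*t + 8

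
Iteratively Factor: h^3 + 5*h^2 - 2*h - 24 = (h - 2)*(h^2 + 7*h + 12) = (h - 2)*(h + 3)*(h + 4)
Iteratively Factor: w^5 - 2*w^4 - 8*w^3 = (w)*(w^4 - 2*w^3 - 8*w^2) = w^2*(w^3 - 2*w^2 - 8*w) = w^3*(w^2 - 2*w - 8) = w^3*(w + 2)*(w - 4)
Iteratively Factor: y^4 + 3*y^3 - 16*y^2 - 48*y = (y - 4)*(y^3 + 7*y^2 + 12*y) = (y - 4)*(y + 3)*(y^2 + 4*y) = y*(y - 4)*(y + 3)*(y + 4)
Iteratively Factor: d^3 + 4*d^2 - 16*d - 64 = (d + 4)*(d^2 - 16) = (d - 4)*(d + 4)*(d + 4)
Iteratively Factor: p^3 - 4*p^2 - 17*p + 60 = (p - 5)*(p^2 + p - 12) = (p - 5)*(p - 3)*(p + 4)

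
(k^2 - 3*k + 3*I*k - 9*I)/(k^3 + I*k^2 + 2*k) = (k^2 + 3*k*(-1 + I) - 9*I)/(k*(k^2 + I*k + 2))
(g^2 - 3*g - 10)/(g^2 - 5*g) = (g + 2)/g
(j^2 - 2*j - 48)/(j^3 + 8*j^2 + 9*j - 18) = (j - 8)/(j^2 + 2*j - 3)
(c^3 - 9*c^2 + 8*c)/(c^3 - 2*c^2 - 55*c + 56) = c/(c + 7)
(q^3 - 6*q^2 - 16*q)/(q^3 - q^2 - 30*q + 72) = q*(q^2 - 6*q - 16)/(q^3 - q^2 - 30*q + 72)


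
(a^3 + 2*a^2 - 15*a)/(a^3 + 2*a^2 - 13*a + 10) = a*(a - 3)/(a^2 - 3*a + 2)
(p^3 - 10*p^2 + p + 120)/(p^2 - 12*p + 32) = (p^2 - 2*p - 15)/(p - 4)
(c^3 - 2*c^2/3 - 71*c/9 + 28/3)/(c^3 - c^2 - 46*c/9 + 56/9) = (3*c^2 + 2*c - 21)/(3*c^2 + c - 14)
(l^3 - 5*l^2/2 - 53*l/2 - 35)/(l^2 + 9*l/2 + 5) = l - 7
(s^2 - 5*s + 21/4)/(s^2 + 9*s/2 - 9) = (s - 7/2)/(s + 6)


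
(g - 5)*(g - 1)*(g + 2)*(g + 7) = g^4 + 3*g^3 - 35*g^2 - 39*g + 70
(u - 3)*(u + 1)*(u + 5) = u^3 + 3*u^2 - 13*u - 15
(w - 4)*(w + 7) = w^2 + 3*w - 28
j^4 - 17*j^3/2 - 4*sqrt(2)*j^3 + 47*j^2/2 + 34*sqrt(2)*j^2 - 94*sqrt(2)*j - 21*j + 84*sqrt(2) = (j - 7/2)*(j - 3)*(j - 2)*(j - 4*sqrt(2))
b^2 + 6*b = b*(b + 6)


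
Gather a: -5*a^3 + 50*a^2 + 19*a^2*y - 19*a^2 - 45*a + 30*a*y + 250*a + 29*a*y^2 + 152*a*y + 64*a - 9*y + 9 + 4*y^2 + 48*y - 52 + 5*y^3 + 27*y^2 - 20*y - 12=-5*a^3 + a^2*(19*y + 31) + a*(29*y^2 + 182*y + 269) + 5*y^3 + 31*y^2 + 19*y - 55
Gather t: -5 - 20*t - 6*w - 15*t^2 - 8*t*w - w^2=-15*t^2 + t*(-8*w - 20) - w^2 - 6*w - 5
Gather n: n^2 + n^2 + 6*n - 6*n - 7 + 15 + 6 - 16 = 2*n^2 - 2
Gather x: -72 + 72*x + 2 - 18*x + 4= 54*x - 66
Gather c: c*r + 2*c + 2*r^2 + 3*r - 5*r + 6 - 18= c*(r + 2) + 2*r^2 - 2*r - 12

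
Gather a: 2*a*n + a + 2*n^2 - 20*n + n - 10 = a*(2*n + 1) + 2*n^2 - 19*n - 10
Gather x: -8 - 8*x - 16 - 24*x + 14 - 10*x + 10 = -42*x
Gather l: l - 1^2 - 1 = l - 2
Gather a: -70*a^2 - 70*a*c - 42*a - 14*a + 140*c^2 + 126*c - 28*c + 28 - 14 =-70*a^2 + a*(-70*c - 56) + 140*c^2 + 98*c + 14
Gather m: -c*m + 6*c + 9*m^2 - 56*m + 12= 6*c + 9*m^2 + m*(-c - 56) + 12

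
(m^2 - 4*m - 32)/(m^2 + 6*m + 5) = (m^2 - 4*m - 32)/(m^2 + 6*m + 5)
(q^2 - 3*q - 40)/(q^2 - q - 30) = (q - 8)/(q - 6)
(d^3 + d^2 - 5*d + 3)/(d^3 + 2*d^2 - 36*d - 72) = (d^3 + d^2 - 5*d + 3)/(d^3 + 2*d^2 - 36*d - 72)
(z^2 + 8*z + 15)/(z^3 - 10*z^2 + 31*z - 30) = (z^2 + 8*z + 15)/(z^3 - 10*z^2 + 31*z - 30)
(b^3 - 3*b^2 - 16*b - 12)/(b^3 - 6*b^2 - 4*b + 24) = (b + 1)/(b - 2)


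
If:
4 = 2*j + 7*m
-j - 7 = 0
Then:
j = -7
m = 18/7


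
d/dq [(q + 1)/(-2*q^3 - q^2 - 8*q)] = (-q*(2*q^2 + q + 8) + 2*(q + 1)*(3*q^2 + q + 4))/(q^2*(2*q^2 + q + 8)^2)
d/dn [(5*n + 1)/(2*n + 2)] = 2/(n^2 + 2*n + 1)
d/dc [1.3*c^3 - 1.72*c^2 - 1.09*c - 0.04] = 3.9*c^2 - 3.44*c - 1.09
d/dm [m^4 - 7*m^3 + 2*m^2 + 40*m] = 4*m^3 - 21*m^2 + 4*m + 40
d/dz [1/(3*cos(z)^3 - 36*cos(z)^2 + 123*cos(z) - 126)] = (3*cos(z)^2 - 24*cos(z) + 41)*sin(z)/(3*(cos(z)^3 - 12*cos(z)^2 + 41*cos(z) - 42)^2)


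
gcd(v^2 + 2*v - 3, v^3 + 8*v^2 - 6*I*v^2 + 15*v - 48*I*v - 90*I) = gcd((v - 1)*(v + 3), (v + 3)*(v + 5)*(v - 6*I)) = v + 3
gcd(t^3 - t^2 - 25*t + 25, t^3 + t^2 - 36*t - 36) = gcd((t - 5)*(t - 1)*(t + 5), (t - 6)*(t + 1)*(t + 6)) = 1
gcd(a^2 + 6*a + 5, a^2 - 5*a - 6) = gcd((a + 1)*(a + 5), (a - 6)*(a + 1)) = a + 1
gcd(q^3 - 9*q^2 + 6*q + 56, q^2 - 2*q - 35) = q - 7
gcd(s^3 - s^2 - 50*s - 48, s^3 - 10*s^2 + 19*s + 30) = s + 1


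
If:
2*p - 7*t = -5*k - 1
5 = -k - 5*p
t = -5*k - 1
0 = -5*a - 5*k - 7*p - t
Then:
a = 257/165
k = -5/33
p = -32/33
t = -8/33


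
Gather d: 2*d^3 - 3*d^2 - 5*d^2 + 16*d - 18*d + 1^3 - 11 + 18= 2*d^3 - 8*d^2 - 2*d + 8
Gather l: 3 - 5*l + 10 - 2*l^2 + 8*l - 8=-2*l^2 + 3*l + 5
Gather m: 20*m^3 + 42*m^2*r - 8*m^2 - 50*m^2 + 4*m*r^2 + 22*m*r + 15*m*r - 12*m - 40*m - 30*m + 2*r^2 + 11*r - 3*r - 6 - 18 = 20*m^3 + m^2*(42*r - 58) + m*(4*r^2 + 37*r - 82) + 2*r^2 + 8*r - 24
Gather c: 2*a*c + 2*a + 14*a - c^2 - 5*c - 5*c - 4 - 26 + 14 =16*a - c^2 + c*(2*a - 10) - 16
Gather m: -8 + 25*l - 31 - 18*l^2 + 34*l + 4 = -18*l^2 + 59*l - 35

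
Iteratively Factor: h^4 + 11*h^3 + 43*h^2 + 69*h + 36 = (h + 1)*(h^3 + 10*h^2 + 33*h + 36) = (h + 1)*(h + 3)*(h^2 + 7*h + 12) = (h + 1)*(h + 3)*(h + 4)*(h + 3)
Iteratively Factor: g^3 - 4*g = (g + 2)*(g^2 - 2*g) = (g - 2)*(g + 2)*(g)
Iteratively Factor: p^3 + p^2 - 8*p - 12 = (p - 3)*(p^2 + 4*p + 4) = (p - 3)*(p + 2)*(p + 2)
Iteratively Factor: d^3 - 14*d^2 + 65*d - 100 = (d - 4)*(d^2 - 10*d + 25) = (d - 5)*(d - 4)*(d - 5)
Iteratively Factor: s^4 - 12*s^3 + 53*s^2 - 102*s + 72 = (s - 3)*(s^3 - 9*s^2 + 26*s - 24) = (s - 4)*(s - 3)*(s^2 - 5*s + 6) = (s - 4)*(s - 3)*(s - 2)*(s - 3)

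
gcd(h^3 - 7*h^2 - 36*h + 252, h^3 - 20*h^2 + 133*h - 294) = h^2 - 13*h + 42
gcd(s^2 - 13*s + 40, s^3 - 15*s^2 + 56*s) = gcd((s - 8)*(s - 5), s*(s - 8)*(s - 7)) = s - 8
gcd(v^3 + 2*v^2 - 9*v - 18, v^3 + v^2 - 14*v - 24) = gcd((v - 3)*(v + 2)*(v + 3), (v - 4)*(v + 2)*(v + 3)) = v^2 + 5*v + 6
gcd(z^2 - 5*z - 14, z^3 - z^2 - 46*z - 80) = z + 2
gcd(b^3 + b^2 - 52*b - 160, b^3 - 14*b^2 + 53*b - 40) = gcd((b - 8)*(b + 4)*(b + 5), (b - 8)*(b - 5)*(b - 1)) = b - 8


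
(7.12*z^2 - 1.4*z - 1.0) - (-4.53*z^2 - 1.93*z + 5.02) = 11.65*z^2 + 0.53*z - 6.02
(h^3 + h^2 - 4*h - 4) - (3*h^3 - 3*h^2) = -2*h^3 + 4*h^2 - 4*h - 4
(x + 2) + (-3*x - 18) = -2*x - 16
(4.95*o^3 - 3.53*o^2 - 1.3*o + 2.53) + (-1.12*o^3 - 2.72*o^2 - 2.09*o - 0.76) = 3.83*o^3 - 6.25*o^2 - 3.39*o + 1.77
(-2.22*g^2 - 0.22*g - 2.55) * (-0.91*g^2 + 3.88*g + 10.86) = 2.0202*g^4 - 8.4134*g^3 - 22.6423*g^2 - 12.2832*g - 27.693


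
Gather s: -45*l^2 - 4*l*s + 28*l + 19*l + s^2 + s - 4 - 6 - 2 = -45*l^2 + 47*l + s^2 + s*(1 - 4*l) - 12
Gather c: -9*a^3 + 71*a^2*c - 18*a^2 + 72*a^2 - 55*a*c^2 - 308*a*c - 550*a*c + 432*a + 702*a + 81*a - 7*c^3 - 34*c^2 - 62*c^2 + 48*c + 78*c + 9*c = -9*a^3 + 54*a^2 + 1215*a - 7*c^3 + c^2*(-55*a - 96) + c*(71*a^2 - 858*a + 135)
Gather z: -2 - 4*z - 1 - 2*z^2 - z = -2*z^2 - 5*z - 3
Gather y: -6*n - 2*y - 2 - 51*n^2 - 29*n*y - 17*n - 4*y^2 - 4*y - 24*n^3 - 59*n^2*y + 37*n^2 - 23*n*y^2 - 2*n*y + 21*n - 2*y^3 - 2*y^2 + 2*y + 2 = -24*n^3 - 14*n^2 - 2*n - 2*y^3 + y^2*(-23*n - 6) + y*(-59*n^2 - 31*n - 4)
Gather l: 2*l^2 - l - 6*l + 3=2*l^2 - 7*l + 3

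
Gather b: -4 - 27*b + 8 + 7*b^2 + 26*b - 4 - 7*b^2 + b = 0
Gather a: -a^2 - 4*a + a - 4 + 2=-a^2 - 3*a - 2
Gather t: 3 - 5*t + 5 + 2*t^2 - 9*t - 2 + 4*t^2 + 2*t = 6*t^2 - 12*t + 6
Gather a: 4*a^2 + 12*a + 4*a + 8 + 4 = 4*a^2 + 16*a + 12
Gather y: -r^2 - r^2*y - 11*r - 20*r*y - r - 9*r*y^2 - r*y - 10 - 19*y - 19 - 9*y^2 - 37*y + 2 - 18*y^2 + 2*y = -r^2 - 12*r + y^2*(-9*r - 27) + y*(-r^2 - 21*r - 54) - 27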